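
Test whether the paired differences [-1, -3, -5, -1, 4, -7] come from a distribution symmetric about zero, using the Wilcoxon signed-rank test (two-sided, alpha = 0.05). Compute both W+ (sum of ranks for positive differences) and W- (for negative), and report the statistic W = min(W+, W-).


Step 1: Drop any zero differences (none here) and take |d_i|.
|d| = [1, 3, 5, 1, 4, 7]
Step 2: Midrank |d_i| (ties get averaged ranks).
ranks: |1|->1.5, |3|->3, |5|->5, |1|->1.5, |4|->4, |7|->6
Step 3: Attach original signs; sum ranks with positive sign and with negative sign.
W+ = 4 = 4
W- = 1.5 + 3 + 5 + 1.5 + 6 = 17
(Check: W+ + W- = 21 should equal n(n+1)/2 = 21.)
Step 4: Test statistic W = min(W+, W-) = 4.
Step 5: Ties in |d|, so use the tie-corrected normal approximation.
        E[W] = n(n+1)/4 = 6*7/4 = 10.5.
        Tie groups: |d|=1 (t=2); sum(t^3 - t) = 6.
        Var[W] = n(n+1)(2n+1)/24 - sum(t^3-t)/48 = 546/24 - 6/48 = 22.625.
        z = (W - E[W]) / sqrt(Var[W]) = (4 - 10.5) / 4.7566 = -1.3665.
        Two-sided p = 2*Phi(z) = 0.171773.
Step 6: alpha = 0.05. fail to reject H0.

W+ = 4, W- = 17, W = min = 4, p = 0.171773, fail to reject H0.


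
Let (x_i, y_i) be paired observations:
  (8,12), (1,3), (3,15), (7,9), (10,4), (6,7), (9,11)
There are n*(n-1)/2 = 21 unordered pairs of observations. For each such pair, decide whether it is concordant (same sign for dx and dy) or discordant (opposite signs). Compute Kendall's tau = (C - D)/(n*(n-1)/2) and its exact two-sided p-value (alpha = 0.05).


Step 1: Enumerate the 21 unordered pairs (i,j) with i<j and classify each by sign(x_j-x_i) * sign(y_j-y_i).
  (1,2):dx=-7,dy=-9->C; (1,3):dx=-5,dy=+3->D; (1,4):dx=-1,dy=-3->C; (1,5):dx=+2,dy=-8->D
  (1,6):dx=-2,dy=-5->C; (1,7):dx=+1,dy=-1->D; (2,3):dx=+2,dy=+12->C; (2,4):dx=+6,dy=+6->C
  (2,5):dx=+9,dy=+1->C; (2,6):dx=+5,dy=+4->C; (2,7):dx=+8,dy=+8->C; (3,4):dx=+4,dy=-6->D
  (3,5):dx=+7,dy=-11->D; (3,6):dx=+3,dy=-8->D; (3,7):dx=+6,dy=-4->D; (4,5):dx=+3,dy=-5->D
  (4,6):dx=-1,dy=-2->C; (4,7):dx=+2,dy=+2->C; (5,6):dx=-4,dy=+3->D; (5,7):dx=-1,dy=+7->D
  (6,7):dx=+3,dy=+4->C
Step 2: C = 11, D = 10, total pairs = 21.
Step 3: tau = (C - D)/(n(n-1)/2) = (11 - 10)/21 = 0.047619.
Step 4: Exact two-sided p-value (enumerate n! = 5040 permutations of y under H0): p = 1.000000.
Step 5: alpha = 0.05. fail to reject H0.

tau_b = 0.0476 (C=11, D=10), p = 1.000000, fail to reject H0.


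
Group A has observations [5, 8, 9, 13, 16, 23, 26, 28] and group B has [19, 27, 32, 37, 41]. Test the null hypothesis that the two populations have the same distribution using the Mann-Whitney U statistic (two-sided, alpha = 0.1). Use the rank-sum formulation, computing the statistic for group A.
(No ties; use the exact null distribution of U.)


Step 1: Combine and sort all 13 observations; assign midranks.
sorted (value, group): (5,X), (8,X), (9,X), (13,X), (16,X), (19,Y), (23,X), (26,X), (27,Y), (28,X), (32,Y), (37,Y), (41,Y)
ranks: 5->1, 8->2, 9->3, 13->4, 16->5, 19->6, 23->7, 26->8, 27->9, 28->10, 32->11, 37->12, 41->13
Step 2: Rank sum for X: R1 = 1 + 2 + 3 + 4 + 5 + 7 + 8 + 10 = 40.
Step 3: U_X = R1 - n1(n1+1)/2 = 40 - 8*9/2 = 40 - 36 = 4.
       U_Y = n1*n2 - U_X = 40 - 4 = 36.
Step 4: No ties, so the exact null distribution of U (based on enumerating the C(13,8) = 1287 equally likely rank assignments) gives the two-sided p-value.
Step 5: p-value = 0.018648; compare to alpha = 0.1. reject H0.

U_X = 4, p = 0.018648, reject H0 at alpha = 0.1.


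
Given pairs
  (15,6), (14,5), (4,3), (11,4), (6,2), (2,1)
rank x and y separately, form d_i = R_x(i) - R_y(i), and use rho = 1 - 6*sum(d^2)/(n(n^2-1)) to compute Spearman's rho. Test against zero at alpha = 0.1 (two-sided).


Step 1: Rank x and y separately (midranks; no ties here).
rank(x): 15->6, 14->5, 4->2, 11->4, 6->3, 2->1
rank(y): 6->6, 5->5, 3->3, 4->4, 2->2, 1->1
Step 2: d_i = R_x(i) - R_y(i); compute d_i^2.
  (6-6)^2=0, (5-5)^2=0, (2-3)^2=1, (4-4)^2=0, (3-2)^2=1, (1-1)^2=0
sum(d^2) = 2.
Step 3: rho = 1 - 6*2 / (6*(6^2 - 1)) = 1 - 12/210 = 0.942857.
Step 4: Under H0, t = rho * sqrt((n-2)/(1-rho^2)) = 5.6595 ~ t(4).
Step 5: Two-sided p-value from the t-distribution with 4 df = 0.004805.
Step 6: alpha = 0.1. reject H0.

rho = 0.9429, p = 0.004805, reject H0 at alpha = 0.1.


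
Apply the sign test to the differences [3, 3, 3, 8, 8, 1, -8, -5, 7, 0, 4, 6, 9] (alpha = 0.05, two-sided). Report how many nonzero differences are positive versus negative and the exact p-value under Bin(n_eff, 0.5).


Step 1: Discard zero differences. Original n = 13; n_eff = number of nonzero differences = 12.
Nonzero differences (with sign): +3, +3, +3, +8, +8, +1, -8, -5, +7, +4, +6, +9
Step 2: Count signs: positive = 10, negative = 2.
Step 3: Under H0: P(positive) = 0.5, so the number of positives S ~ Bin(12, 0.5).
Step 4: Two-sided exact p-value = sum of Bin(12,0.5) probabilities at or below the observed probability = 0.038574.
Step 5: alpha = 0.05. reject H0.

n_eff = 12, pos = 10, neg = 2, p = 0.038574, reject H0.


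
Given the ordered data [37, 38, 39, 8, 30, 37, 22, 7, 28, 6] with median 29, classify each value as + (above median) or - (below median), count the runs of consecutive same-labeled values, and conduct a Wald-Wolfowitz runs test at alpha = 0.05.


Step 1: Compute median = 29; label A = above, B = below.
Labels in order: AAABAABBBB  (n_A = 5, n_B = 5)
Step 2: Count runs R = 4.
Step 3: Under H0 (random ordering), E[R] = 2*n_A*n_B/(n_A+n_B) + 1 = 2*5*5/10 + 1 = 6.0000.
        Var[R] = 2*n_A*n_B*(2*n_A*n_B - n_A - n_B) / ((n_A+n_B)^2 * (n_A+n_B-1)) = 2000/900 = 2.2222.
        SD[R] = 1.4907.
Step 4: Continuity-corrected z = (R + 0.5 - E[R]) / SD[R] = (4 + 0.5 - 6.0000) / 1.4907 = -1.0062.
Step 5: Two-sided p-value via normal approximation = 2*(1 - Phi(|z|)) = 0.314305.
Step 6: alpha = 0.05. fail to reject H0.

R = 4, z = -1.0062, p = 0.314305, fail to reject H0.


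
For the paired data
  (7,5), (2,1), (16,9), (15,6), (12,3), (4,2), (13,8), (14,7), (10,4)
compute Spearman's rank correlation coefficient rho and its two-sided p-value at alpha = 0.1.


Step 1: Rank x and y separately (midranks; no ties here).
rank(x): 7->3, 2->1, 16->9, 15->8, 12->5, 4->2, 13->6, 14->7, 10->4
rank(y): 5->5, 1->1, 9->9, 6->6, 3->3, 2->2, 8->8, 7->7, 4->4
Step 2: d_i = R_x(i) - R_y(i); compute d_i^2.
  (3-5)^2=4, (1-1)^2=0, (9-9)^2=0, (8-6)^2=4, (5-3)^2=4, (2-2)^2=0, (6-8)^2=4, (7-7)^2=0, (4-4)^2=0
sum(d^2) = 16.
Step 3: rho = 1 - 6*16 / (9*(9^2 - 1)) = 1 - 96/720 = 0.866667.
Step 4: Under H0, t = rho * sqrt((n-2)/(1-rho^2)) = 4.5962 ~ t(7).
Step 5: Two-sided p-value from the t-distribution with 7 df = 0.002495.
Step 6: alpha = 0.1. reject H0.

rho = 0.8667, p = 0.002495, reject H0 at alpha = 0.1.


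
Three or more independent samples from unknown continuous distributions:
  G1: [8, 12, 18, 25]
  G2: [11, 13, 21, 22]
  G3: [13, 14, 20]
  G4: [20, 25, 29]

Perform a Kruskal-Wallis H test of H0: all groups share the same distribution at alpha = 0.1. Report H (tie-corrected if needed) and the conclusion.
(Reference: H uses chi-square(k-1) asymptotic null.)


Step 1: Combine all N = 14 observations and assign midranks.
sorted (value, group, rank): (8,G1,1), (11,G2,2), (12,G1,3), (13,G2,4.5), (13,G3,4.5), (14,G3,6), (18,G1,7), (20,G3,8.5), (20,G4,8.5), (21,G2,10), (22,G2,11), (25,G1,12.5), (25,G4,12.5), (29,G4,14)
Step 2: Sum ranks within each group.
R_1 = 23.5 (n_1 = 4)
R_2 = 27.5 (n_2 = 4)
R_3 = 19 (n_3 = 3)
R_4 = 35 (n_4 = 3)
Step 3: H = 12/(N(N+1)) * sum(R_i^2/n_i) - 3(N+1)
     = 12/(14*15) * (23.5^2/4 + 27.5^2/4 + 19^2/3 + 35^2/3) - 3*15
     = 0.057143 * 855.792 - 45
     = 3.902381.
Step 4: Ties present; correction factor C = 1 - 18/(14^3 - 14) = 0.993407. Corrected H = 3.902381 / 0.993407 = 3.928282.
Step 5: Under H0, H ~ chi^2(3); p-value = 0.269313.
Step 6: alpha = 0.1. fail to reject H0.

H = 3.9283, df = 3, p = 0.269313, fail to reject H0.


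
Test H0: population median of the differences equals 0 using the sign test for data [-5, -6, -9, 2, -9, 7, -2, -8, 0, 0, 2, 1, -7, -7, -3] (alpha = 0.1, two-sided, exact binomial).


Step 1: Discard zero differences. Original n = 15; n_eff = number of nonzero differences = 13.
Nonzero differences (with sign): -5, -6, -9, +2, -9, +7, -2, -8, +2, +1, -7, -7, -3
Step 2: Count signs: positive = 4, negative = 9.
Step 3: Under H0: P(positive) = 0.5, so the number of positives S ~ Bin(13, 0.5).
Step 4: Two-sided exact p-value = sum of Bin(13,0.5) probabilities at or below the observed probability = 0.266846.
Step 5: alpha = 0.1. fail to reject H0.

n_eff = 13, pos = 4, neg = 9, p = 0.266846, fail to reject H0.


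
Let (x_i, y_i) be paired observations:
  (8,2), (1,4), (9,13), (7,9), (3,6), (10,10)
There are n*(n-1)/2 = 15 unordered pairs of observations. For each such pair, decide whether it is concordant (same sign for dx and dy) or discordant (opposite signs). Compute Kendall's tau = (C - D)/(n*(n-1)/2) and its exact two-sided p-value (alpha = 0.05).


Step 1: Enumerate the 15 unordered pairs (i,j) with i<j and classify each by sign(x_j-x_i) * sign(y_j-y_i).
  (1,2):dx=-7,dy=+2->D; (1,3):dx=+1,dy=+11->C; (1,4):dx=-1,dy=+7->D; (1,5):dx=-5,dy=+4->D
  (1,6):dx=+2,dy=+8->C; (2,3):dx=+8,dy=+9->C; (2,4):dx=+6,dy=+5->C; (2,5):dx=+2,dy=+2->C
  (2,6):dx=+9,dy=+6->C; (3,4):dx=-2,dy=-4->C; (3,5):dx=-6,dy=-7->C; (3,6):dx=+1,dy=-3->D
  (4,5):dx=-4,dy=-3->C; (4,6):dx=+3,dy=+1->C; (5,6):dx=+7,dy=+4->C
Step 2: C = 11, D = 4, total pairs = 15.
Step 3: tau = (C - D)/(n(n-1)/2) = (11 - 4)/15 = 0.466667.
Step 4: Exact two-sided p-value (enumerate n! = 720 permutations of y under H0): p = 0.272222.
Step 5: alpha = 0.05. fail to reject H0.

tau_b = 0.4667 (C=11, D=4), p = 0.272222, fail to reject H0.


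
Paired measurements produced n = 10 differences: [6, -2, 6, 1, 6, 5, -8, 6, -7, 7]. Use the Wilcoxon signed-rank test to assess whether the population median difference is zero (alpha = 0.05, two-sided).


Step 1: Drop any zero differences (none here) and take |d_i|.
|d| = [6, 2, 6, 1, 6, 5, 8, 6, 7, 7]
Step 2: Midrank |d_i| (ties get averaged ranks).
ranks: |6|->5.5, |2|->2, |6|->5.5, |1|->1, |6|->5.5, |5|->3, |8|->10, |6|->5.5, |7|->8.5, |7|->8.5
Step 3: Attach original signs; sum ranks with positive sign and with negative sign.
W+ = 5.5 + 5.5 + 1 + 5.5 + 3 + 5.5 + 8.5 = 34.5
W- = 2 + 10 + 8.5 = 20.5
(Check: W+ + W- = 55 should equal n(n+1)/2 = 55.)
Step 4: Test statistic W = min(W+, W-) = 20.5.
Step 5: Ties in |d|, so use the tie-corrected normal approximation.
        E[W] = n(n+1)/4 = 10*11/4 = 27.5.
        Tie groups: |d|=6 (t=4), |d|=7 (t=2); sum(t^3 - t) = 66.
        Var[W] = n(n+1)(2n+1)/24 - sum(t^3-t)/48 = 2310/24 - 66/48 = 94.875.
        z = (W - E[W]) / sqrt(Var[W]) = (20.5 - 27.5) / 9.7404 = -0.7187.
        Two-sided p = 2*Phi(z) = 0.472352.
Step 6: alpha = 0.05. fail to reject H0.

W+ = 34.5, W- = 20.5, W = min = 20.5, p = 0.472352, fail to reject H0.


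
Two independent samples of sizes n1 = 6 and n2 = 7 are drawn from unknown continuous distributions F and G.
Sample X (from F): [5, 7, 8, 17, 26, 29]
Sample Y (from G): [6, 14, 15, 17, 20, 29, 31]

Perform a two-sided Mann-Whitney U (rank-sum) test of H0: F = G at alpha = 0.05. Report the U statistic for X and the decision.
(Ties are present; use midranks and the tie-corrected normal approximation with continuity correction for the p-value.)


Step 1: Combine and sort all 13 observations; assign midranks.
sorted (value, group): (5,X), (6,Y), (7,X), (8,X), (14,Y), (15,Y), (17,X), (17,Y), (20,Y), (26,X), (29,X), (29,Y), (31,Y)
ranks: 5->1, 6->2, 7->3, 8->4, 14->5, 15->6, 17->7.5, 17->7.5, 20->9, 26->10, 29->11.5, 29->11.5, 31->13
Step 2: Rank sum for X: R1 = 1 + 3 + 4 + 7.5 + 10 + 11.5 = 37.
Step 3: U_X = R1 - n1(n1+1)/2 = 37 - 6*7/2 = 37 - 21 = 16.
       U_Y = n1*n2 - U_X = 42 - 16 = 26.
Step 4: Ties are present, so use the tie-corrected normal approximation (with continuity correction) for the p-value.
Step 5: p-value = 0.519167; compare to alpha = 0.05. fail to reject H0.

U_X = 16, p = 0.519167, fail to reject H0 at alpha = 0.05.


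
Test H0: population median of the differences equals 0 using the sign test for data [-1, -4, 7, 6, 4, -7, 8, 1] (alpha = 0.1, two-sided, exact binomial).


Step 1: Discard zero differences. Original n = 8; n_eff = number of nonzero differences = 8.
Nonzero differences (with sign): -1, -4, +7, +6, +4, -7, +8, +1
Step 2: Count signs: positive = 5, negative = 3.
Step 3: Under H0: P(positive) = 0.5, so the number of positives S ~ Bin(8, 0.5).
Step 4: Two-sided exact p-value = sum of Bin(8,0.5) probabilities at or below the observed probability = 0.726562.
Step 5: alpha = 0.1. fail to reject H0.

n_eff = 8, pos = 5, neg = 3, p = 0.726562, fail to reject H0.


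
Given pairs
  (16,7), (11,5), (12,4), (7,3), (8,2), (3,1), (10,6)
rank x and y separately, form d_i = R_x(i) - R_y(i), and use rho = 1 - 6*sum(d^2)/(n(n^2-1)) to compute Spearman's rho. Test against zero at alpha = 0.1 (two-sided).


Step 1: Rank x and y separately (midranks; no ties here).
rank(x): 16->7, 11->5, 12->6, 7->2, 8->3, 3->1, 10->4
rank(y): 7->7, 5->5, 4->4, 3->3, 2->2, 1->1, 6->6
Step 2: d_i = R_x(i) - R_y(i); compute d_i^2.
  (7-7)^2=0, (5-5)^2=0, (6-4)^2=4, (2-3)^2=1, (3-2)^2=1, (1-1)^2=0, (4-6)^2=4
sum(d^2) = 10.
Step 3: rho = 1 - 6*10 / (7*(7^2 - 1)) = 1 - 60/336 = 0.821429.
Step 4: Under H0, t = rho * sqrt((n-2)/(1-rho^2)) = 3.2206 ~ t(5).
Step 5: Two-sided p-value from the t-distribution with 5 df = 0.023449.
Step 6: alpha = 0.1. reject H0.

rho = 0.8214, p = 0.023449, reject H0 at alpha = 0.1.


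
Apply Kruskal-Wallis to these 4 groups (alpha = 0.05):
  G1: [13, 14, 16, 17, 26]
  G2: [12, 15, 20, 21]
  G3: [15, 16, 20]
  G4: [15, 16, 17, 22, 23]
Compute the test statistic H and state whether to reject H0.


Step 1: Combine all N = 17 observations and assign midranks.
sorted (value, group, rank): (12,G2,1), (13,G1,2), (14,G1,3), (15,G2,5), (15,G3,5), (15,G4,5), (16,G1,8), (16,G3,8), (16,G4,8), (17,G1,10.5), (17,G4,10.5), (20,G2,12.5), (20,G3,12.5), (21,G2,14), (22,G4,15), (23,G4,16), (26,G1,17)
Step 2: Sum ranks within each group.
R_1 = 40.5 (n_1 = 5)
R_2 = 32.5 (n_2 = 4)
R_3 = 25.5 (n_3 = 3)
R_4 = 54.5 (n_4 = 5)
Step 3: H = 12/(N(N+1)) * sum(R_i^2/n_i) - 3(N+1)
     = 12/(17*18) * (40.5^2/5 + 32.5^2/4 + 25.5^2/3 + 54.5^2/5) - 3*18
     = 0.039216 * 1402.91 - 54
     = 1.016176.
Step 4: Ties present; correction factor C = 1 - 60/(17^3 - 17) = 0.987745. Corrected H = 1.016176 / 0.987745 = 1.028784.
Step 5: Under H0, H ~ chi^2(3); p-value = 0.794288.
Step 6: alpha = 0.05. fail to reject H0.

H = 1.0288, df = 3, p = 0.794288, fail to reject H0.


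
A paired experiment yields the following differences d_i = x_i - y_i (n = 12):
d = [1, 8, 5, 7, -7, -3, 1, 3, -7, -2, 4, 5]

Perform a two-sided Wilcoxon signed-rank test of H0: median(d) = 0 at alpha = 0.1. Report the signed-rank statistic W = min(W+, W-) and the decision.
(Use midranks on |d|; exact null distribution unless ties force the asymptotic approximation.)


Step 1: Drop any zero differences (none here) and take |d_i|.
|d| = [1, 8, 5, 7, 7, 3, 1, 3, 7, 2, 4, 5]
Step 2: Midrank |d_i| (ties get averaged ranks).
ranks: |1|->1.5, |8|->12, |5|->7.5, |7|->10, |7|->10, |3|->4.5, |1|->1.5, |3|->4.5, |7|->10, |2|->3, |4|->6, |5|->7.5
Step 3: Attach original signs; sum ranks with positive sign and with negative sign.
W+ = 1.5 + 12 + 7.5 + 10 + 1.5 + 4.5 + 6 + 7.5 = 50.5
W- = 10 + 4.5 + 10 + 3 = 27.5
(Check: W+ + W- = 78 should equal n(n+1)/2 = 78.)
Step 4: Test statistic W = min(W+, W-) = 27.5.
Step 5: Ties in |d|, so use the tie-corrected normal approximation.
        E[W] = n(n+1)/4 = 12*13/4 = 39.
        Tie groups: |d|=1 (t=2), |d|=3 (t=2), |d|=5 (t=2), |d|=7 (t=3); sum(t^3 - t) = 42.
        Var[W] = n(n+1)(2n+1)/24 - sum(t^3-t)/48 = 3900/24 - 42/48 = 161.625.
        z = (W - E[W]) / sqrt(Var[W]) = (27.5 - 39) / 12.7132 = -0.9046.
        Two-sided p = 2*Phi(z) = 0.365692.
Step 6: alpha = 0.1. fail to reject H0.

W+ = 50.5, W- = 27.5, W = min = 27.5, p = 0.365692, fail to reject H0.


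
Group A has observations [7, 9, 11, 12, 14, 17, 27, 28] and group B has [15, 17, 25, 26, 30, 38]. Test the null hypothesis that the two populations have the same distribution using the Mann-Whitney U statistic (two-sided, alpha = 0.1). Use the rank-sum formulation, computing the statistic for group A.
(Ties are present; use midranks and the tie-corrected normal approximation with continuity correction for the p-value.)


Step 1: Combine and sort all 14 observations; assign midranks.
sorted (value, group): (7,X), (9,X), (11,X), (12,X), (14,X), (15,Y), (17,X), (17,Y), (25,Y), (26,Y), (27,X), (28,X), (30,Y), (38,Y)
ranks: 7->1, 9->2, 11->3, 12->4, 14->5, 15->6, 17->7.5, 17->7.5, 25->9, 26->10, 27->11, 28->12, 30->13, 38->14
Step 2: Rank sum for X: R1 = 1 + 2 + 3 + 4 + 5 + 7.5 + 11 + 12 = 45.5.
Step 3: U_X = R1 - n1(n1+1)/2 = 45.5 - 8*9/2 = 45.5 - 36 = 9.5.
       U_Y = n1*n2 - U_X = 48 - 9.5 = 38.5.
Step 4: Ties are present, so use the tie-corrected normal approximation (with continuity correction) for the p-value.
Step 5: p-value = 0.070392; compare to alpha = 0.1. reject H0.

U_X = 9.5, p = 0.070392, reject H0 at alpha = 0.1.


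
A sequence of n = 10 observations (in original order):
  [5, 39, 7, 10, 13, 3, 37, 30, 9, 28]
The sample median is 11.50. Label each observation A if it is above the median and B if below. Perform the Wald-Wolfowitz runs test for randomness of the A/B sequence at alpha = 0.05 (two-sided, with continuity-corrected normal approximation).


Step 1: Compute median = 11.50; label A = above, B = below.
Labels in order: BABBABAABA  (n_A = 5, n_B = 5)
Step 2: Count runs R = 8.
Step 3: Under H0 (random ordering), E[R] = 2*n_A*n_B/(n_A+n_B) + 1 = 2*5*5/10 + 1 = 6.0000.
        Var[R] = 2*n_A*n_B*(2*n_A*n_B - n_A - n_B) / ((n_A+n_B)^2 * (n_A+n_B-1)) = 2000/900 = 2.2222.
        SD[R] = 1.4907.
Step 4: Continuity-corrected z = (R - 0.5 - E[R]) / SD[R] = (8 - 0.5 - 6.0000) / 1.4907 = 1.0062.
Step 5: Two-sided p-value via normal approximation = 2*(1 - Phi(|z|)) = 0.314305.
Step 6: alpha = 0.05. fail to reject H0.

R = 8, z = 1.0062, p = 0.314305, fail to reject H0.


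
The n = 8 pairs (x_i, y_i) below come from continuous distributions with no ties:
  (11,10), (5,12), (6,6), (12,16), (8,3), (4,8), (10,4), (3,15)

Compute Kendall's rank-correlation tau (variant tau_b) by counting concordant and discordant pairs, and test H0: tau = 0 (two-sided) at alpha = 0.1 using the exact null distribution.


Step 1: Enumerate the 28 unordered pairs (i,j) with i<j and classify each by sign(x_j-x_i) * sign(y_j-y_i).
  (1,2):dx=-6,dy=+2->D; (1,3):dx=-5,dy=-4->C; (1,4):dx=+1,dy=+6->C; (1,5):dx=-3,dy=-7->C
  (1,6):dx=-7,dy=-2->C; (1,7):dx=-1,dy=-6->C; (1,8):dx=-8,dy=+5->D; (2,3):dx=+1,dy=-6->D
  (2,4):dx=+7,dy=+4->C; (2,5):dx=+3,dy=-9->D; (2,6):dx=-1,dy=-4->C; (2,7):dx=+5,dy=-8->D
  (2,8):dx=-2,dy=+3->D; (3,4):dx=+6,dy=+10->C; (3,5):dx=+2,dy=-3->D; (3,6):dx=-2,dy=+2->D
  (3,7):dx=+4,dy=-2->D; (3,8):dx=-3,dy=+9->D; (4,5):dx=-4,dy=-13->C; (4,6):dx=-8,dy=-8->C
  (4,7):dx=-2,dy=-12->C; (4,8):dx=-9,dy=-1->C; (5,6):dx=-4,dy=+5->D; (5,7):dx=+2,dy=+1->C
  (5,8):dx=-5,dy=+12->D; (6,7):dx=+6,dy=-4->D; (6,8):dx=-1,dy=+7->D; (7,8):dx=-7,dy=+11->D
Step 2: C = 13, D = 15, total pairs = 28.
Step 3: tau = (C - D)/(n(n-1)/2) = (13 - 15)/28 = -0.071429.
Step 4: Exact two-sided p-value (enumerate n! = 40320 permutations of y under H0): p = 0.904861.
Step 5: alpha = 0.1. fail to reject H0.

tau_b = -0.0714 (C=13, D=15), p = 0.904861, fail to reject H0.


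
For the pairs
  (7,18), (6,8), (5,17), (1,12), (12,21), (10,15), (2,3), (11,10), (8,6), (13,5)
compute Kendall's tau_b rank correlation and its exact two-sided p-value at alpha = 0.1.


Step 1: Enumerate the 45 unordered pairs (i,j) with i<j and classify each by sign(x_j-x_i) * sign(y_j-y_i).
  (1,2):dx=-1,dy=-10->C; (1,3):dx=-2,dy=-1->C; (1,4):dx=-6,dy=-6->C; (1,5):dx=+5,dy=+3->C
  (1,6):dx=+3,dy=-3->D; (1,7):dx=-5,dy=-15->C; (1,8):dx=+4,dy=-8->D; (1,9):dx=+1,dy=-12->D
  (1,10):dx=+6,dy=-13->D; (2,3):dx=-1,dy=+9->D; (2,4):dx=-5,dy=+4->D; (2,5):dx=+6,dy=+13->C
  (2,6):dx=+4,dy=+7->C; (2,7):dx=-4,dy=-5->C; (2,8):dx=+5,dy=+2->C; (2,9):dx=+2,dy=-2->D
  (2,10):dx=+7,dy=-3->D; (3,4):dx=-4,dy=-5->C; (3,5):dx=+7,dy=+4->C; (3,6):dx=+5,dy=-2->D
  (3,7):dx=-3,dy=-14->C; (3,8):dx=+6,dy=-7->D; (3,9):dx=+3,dy=-11->D; (3,10):dx=+8,dy=-12->D
  (4,5):dx=+11,dy=+9->C; (4,6):dx=+9,dy=+3->C; (4,7):dx=+1,dy=-9->D; (4,8):dx=+10,dy=-2->D
  (4,9):dx=+7,dy=-6->D; (4,10):dx=+12,dy=-7->D; (5,6):dx=-2,dy=-6->C; (5,7):dx=-10,dy=-18->C
  (5,8):dx=-1,dy=-11->C; (5,9):dx=-4,dy=-15->C; (5,10):dx=+1,dy=-16->D; (6,7):dx=-8,dy=-12->C
  (6,8):dx=+1,dy=-5->D; (6,9):dx=-2,dy=-9->C; (6,10):dx=+3,dy=-10->D; (7,8):dx=+9,dy=+7->C
  (7,9):dx=+6,dy=+3->C; (7,10):dx=+11,dy=+2->C; (8,9):dx=-3,dy=-4->C; (8,10):dx=+2,dy=-5->D
  (9,10):dx=+5,dy=-1->D
Step 2: C = 24, D = 21, total pairs = 45.
Step 3: tau = (C - D)/(n(n-1)/2) = (24 - 21)/45 = 0.066667.
Step 4: Exact two-sided p-value (enumerate n! = 3628800 permutations of y under H0): p = 0.861801.
Step 5: alpha = 0.1. fail to reject H0.

tau_b = 0.0667 (C=24, D=21), p = 0.861801, fail to reject H0.


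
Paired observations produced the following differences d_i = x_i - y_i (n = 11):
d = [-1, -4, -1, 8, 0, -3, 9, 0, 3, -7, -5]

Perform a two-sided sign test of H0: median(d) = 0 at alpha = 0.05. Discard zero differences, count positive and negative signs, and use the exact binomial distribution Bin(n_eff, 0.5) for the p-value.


Step 1: Discard zero differences. Original n = 11; n_eff = number of nonzero differences = 9.
Nonzero differences (with sign): -1, -4, -1, +8, -3, +9, +3, -7, -5
Step 2: Count signs: positive = 3, negative = 6.
Step 3: Under H0: P(positive) = 0.5, so the number of positives S ~ Bin(9, 0.5).
Step 4: Two-sided exact p-value = sum of Bin(9,0.5) probabilities at or below the observed probability = 0.507812.
Step 5: alpha = 0.05. fail to reject H0.

n_eff = 9, pos = 3, neg = 6, p = 0.507812, fail to reject H0.


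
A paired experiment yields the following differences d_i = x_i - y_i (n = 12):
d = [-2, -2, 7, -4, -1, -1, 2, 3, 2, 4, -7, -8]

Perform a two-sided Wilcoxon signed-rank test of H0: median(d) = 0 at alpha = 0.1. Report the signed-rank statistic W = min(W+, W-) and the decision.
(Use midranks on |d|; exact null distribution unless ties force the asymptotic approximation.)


Step 1: Drop any zero differences (none here) and take |d_i|.
|d| = [2, 2, 7, 4, 1, 1, 2, 3, 2, 4, 7, 8]
Step 2: Midrank |d_i| (ties get averaged ranks).
ranks: |2|->4.5, |2|->4.5, |7|->10.5, |4|->8.5, |1|->1.5, |1|->1.5, |2|->4.5, |3|->7, |2|->4.5, |4|->8.5, |7|->10.5, |8|->12
Step 3: Attach original signs; sum ranks with positive sign and with negative sign.
W+ = 10.5 + 4.5 + 7 + 4.5 + 8.5 = 35
W- = 4.5 + 4.5 + 8.5 + 1.5 + 1.5 + 10.5 + 12 = 43
(Check: W+ + W- = 78 should equal n(n+1)/2 = 78.)
Step 4: Test statistic W = min(W+, W-) = 35.
Step 5: Ties in |d|, so use the tie-corrected normal approximation.
        E[W] = n(n+1)/4 = 12*13/4 = 39.
        Tie groups: |d|=1 (t=2), |d|=2 (t=4), |d|=4 (t=2), |d|=7 (t=2); sum(t^3 - t) = 78.
        Var[W] = n(n+1)(2n+1)/24 - sum(t^3-t)/48 = 3900/24 - 78/48 = 160.875.
        z = (W - E[W]) / sqrt(Var[W]) = (35 - 39) / 12.6837 = -0.3154.
        Two-sided p = 2*Phi(z) = 0.752483.
Step 6: alpha = 0.1. fail to reject H0.

W+ = 35, W- = 43, W = min = 35, p = 0.752483, fail to reject H0.


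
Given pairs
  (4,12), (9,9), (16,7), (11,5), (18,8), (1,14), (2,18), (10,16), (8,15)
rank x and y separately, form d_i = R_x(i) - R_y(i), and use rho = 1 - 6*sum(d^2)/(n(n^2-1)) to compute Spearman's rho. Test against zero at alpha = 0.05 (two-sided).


Step 1: Rank x and y separately (midranks; no ties here).
rank(x): 4->3, 9->5, 16->8, 11->7, 18->9, 1->1, 2->2, 10->6, 8->4
rank(y): 12->5, 9->4, 7->2, 5->1, 8->3, 14->6, 18->9, 16->8, 15->7
Step 2: d_i = R_x(i) - R_y(i); compute d_i^2.
  (3-5)^2=4, (5-4)^2=1, (8-2)^2=36, (7-1)^2=36, (9-3)^2=36, (1-6)^2=25, (2-9)^2=49, (6-8)^2=4, (4-7)^2=9
sum(d^2) = 200.
Step 3: rho = 1 - 6*200 / (9*(9^2 - 1)) = 1 - 1200/720 = -0.666667.
Step 4: Under H0, t = rho * sqrt((n-2)/(1-rho^2)) = -2.3664 ~ t(7).
Step 5: Two-sided p-value from the t-distribution with 7 df = 0.049867.
Step 6: alpha = 0.05. reject H0.

rho = -0.6667, p = 0.049867, reject H0 at alpha = 0.05.


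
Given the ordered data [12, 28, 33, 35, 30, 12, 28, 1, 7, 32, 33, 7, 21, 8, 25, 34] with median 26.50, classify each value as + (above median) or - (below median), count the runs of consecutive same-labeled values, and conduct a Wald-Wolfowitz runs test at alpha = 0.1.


Step 1: Compute median = 26.50; label A = above, B = below.
Labels in order: BAAAABABBAABBBBA  (n_A = 8, n_B = 8)
Step 2: Count runs R = 8.
Step 3: Under H0 (random ordering), E[R] = 2*n_A*n_B/(n_A+n_B) + 1 = 2*8*8/16 + 1 = 9.0000.
        Var[R] = 2*n_A*n_B*(2*n_A*n_B - n_A - n_B) / ((n_A+n_B)^2 * (n_A+n_B-1)) = 14336/3840 = 3.7333.
        SD[R] = 1.9322.
Step 4: Continuity-corrected z = (R + 0.5 - E[R]) / SD[R] = (8 + 0.5 - 9.0000) / 1.9322 = -0.2588.
Step 5: Two-sided p-value via normal approximation = 2*(1 - Phi(|z|)) = 0.795809.
Step 6: alpha = 0.1. fail to reject H0.

R = 8, z = -0.2588, p = 0.795809, fail to reject H0.


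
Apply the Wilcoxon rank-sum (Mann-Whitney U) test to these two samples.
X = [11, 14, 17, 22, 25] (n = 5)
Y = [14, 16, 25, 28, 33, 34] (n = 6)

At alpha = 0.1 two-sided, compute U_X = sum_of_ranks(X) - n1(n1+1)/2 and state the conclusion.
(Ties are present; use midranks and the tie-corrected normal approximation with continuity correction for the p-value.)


Step 1: Combine and sort all 11 observations; assign midranks.
sorted (value, group): (11,X), (14,X), (14,Y), (16,Y), (17,X), (22,X), (25,X), (25,Y), (28,Y), (33,Y), (34,Y)
ranks: 11->1, 14->2.5, 14->2.5, 16->4, 17->5, 22->6, 25->7.5, 25->7.5, 28->9, 33->10, 34->11
Step 2: Rank sum for X: R1 = 1 + 2.5 + 5 + 6 + 7.5 = 22.
Step 3: U_X = R1 - n1(n1+1)/2 = 22 - 5*6/2 = 22 - 15 = 7.
       U_Y = n1*n2 - U_X = 30 - 7 = 23.
Step 4: Ties are present, so use the tie-corrected normal approximation (with continuity correction) for the p-value.
Step 5: p-value = 0.168954; compare to alpha = 0.1. fail to reject H0.

U_X = 7, p = 0.168954, fail to reject H0 at alpha = 0.1.


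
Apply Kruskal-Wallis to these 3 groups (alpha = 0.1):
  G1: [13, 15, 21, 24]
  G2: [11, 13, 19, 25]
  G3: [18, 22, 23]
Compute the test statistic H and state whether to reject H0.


Step 1: Combine all N = 11 observations and assign midranks.
sorted (value, group, rank): (11,G2,1), (13,G1,2.5), (13,G2,2.5), (15,G1,4), (18,G3,5), (19,G2,6), (21,G1,7), (22,G3,8), (23,G3,9), (24,G1,10), (25,G2,11)
Step 2: Sum ranks within each group.
R_1 = 23.5 (n_1 = 4)
R_2 = 20.5 (n_2 = 4)
R_3 = 22 (n_3 = 3)
Step 3: H = 12/(N(N+1)) * sum(R_i^2/n_i) - 3(N+1)
     = 12/(11*12) * (23.5^2/4 + 20.5^2/4 + 22^2/3) - 3*12
     = 0.090909 * 404.458 - 36
     = 0.768939.
Step 4: Ties present; correction factor C = 1 - 6/(11^3 - 11) = 0.995455. Corrected H = 0.768939 / 0.995455 = 0.772451.
Step 5: Under H0, H ~ chi^2(2); p-value = 0.679617.
Step 6: alpha = 0.1. fail to reject H0.

H = 0.7725, df = 2, p = 0.679617, fail to reject H0.


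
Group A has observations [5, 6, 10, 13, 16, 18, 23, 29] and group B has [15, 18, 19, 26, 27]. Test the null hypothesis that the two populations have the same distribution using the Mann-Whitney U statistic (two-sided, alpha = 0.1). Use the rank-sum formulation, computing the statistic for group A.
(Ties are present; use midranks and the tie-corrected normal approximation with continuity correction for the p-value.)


Step 1: Combine and sort all 13 observations; assign midranks.
sorted (value, group): (5,X), (6,X), (10,X), (13,X), (15,Y), (16,X), (18,X), (18,Y), (19,Y), (23,X), (26,Y), (27,Y), (29,X)
ranks: 5->1, 6->2, 10->3, 13->4, 15->5, 16->6, 18->7.5, 18->7.5, 19->9, 23->10, 26->11, 27->12, 29->13
Step 2: Rank sum for X: R1 = 1 + 2 + 3 + 4 + 6 + 7.5 + 10 + 13 = 46.5.
Step 3: U_X = R1 - n1(n1+1)/2 = 46.5 - 8*9/2 = 46.5 - 36 = 10.5.
       U_Y = n1*n2 - U_X = 40 - 10.5 = 29.5.
Step 4: Ties are present, so use the tie-corrected normal approximation (with continuity correction) for the p-value.
Step 5: p-value = 0.187076; compare to alpha = 0.1. fail to reject H0.

U_X = 10.5, p = 0.187076, fail to reject H0 at alpha = 0.1.


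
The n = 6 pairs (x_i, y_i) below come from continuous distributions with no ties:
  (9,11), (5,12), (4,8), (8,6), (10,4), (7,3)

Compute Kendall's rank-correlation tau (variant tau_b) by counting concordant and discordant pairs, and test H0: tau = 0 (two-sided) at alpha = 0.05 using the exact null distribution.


Step 1: Enumerate the 15 unordered pairs (i,j) with i<j and classify each by sign(x_j-x_i) * sign(y_j-y_i).
  (1,2):dx=-4,dy=+1->D; (1,3):dx=-5,dy=-3->C; (1,4):dx=-1,dy=-5->C; (1,5):dx=+1,dy=-7->D
  (1,6):dx=-2,dy=-8->C; (2,3):dx=-1,dy=-4->C; (2,4):dx=+3,dy=-6->D; (2,5):dx=+5,dy=-8->D
  (2,6):dx=+2,dy=-9->D; (3,4):dx=+4,dy=-2->D; (3,5):dx=+6,dy=-4->D; (3,6):dx=+3,dy=-5->D
  (4,5):dx=+2,dy=-2->D; (4,6):dx=-1,dy=-3->C; (5,6):dx=-3,dy=-1->C
Step 2: C = 6, D = 9, total pairs = 15.
Step 3: tau = (C - D)/(n(n-1)/2) = (6 - 9)/15 = -0.200000.
Step 4: Exact two-sided p-value (enumerate n! = 720 permutations of y under H0): p = 0.719444.
Step 5: alpha = 0.05. fail to reject H0.

tau_b = -0.2000 (C=6, D=9), p = 0.719444, fail to reject H0.


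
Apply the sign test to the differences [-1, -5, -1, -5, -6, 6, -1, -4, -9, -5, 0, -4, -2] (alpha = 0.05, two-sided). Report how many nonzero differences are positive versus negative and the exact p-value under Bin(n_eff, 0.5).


Step 1: Discard zero differences. Original n = 13; n_eff = number of nonzero differences = 12.
Nonzero differences (with sign): -1, -5, -1, -5, -6, +6, -1, -4, -9, -5, -4, -2
Step 2: Count signs: positive = 1, negative = 11.
Step 3: Under H0: P(positive) = 0.5, so the number of positives S ~ Bin(12, 0.5).
Step 4: Two-sided exact p-value = sum of Bin(12,0.5) probabilities at or below the observed probability = 0.006348.
Step 5: alpha = 0.05. reject H0.

n_eff = 12, pos = 1, neg = 11, p = 0.006348, reject H0.


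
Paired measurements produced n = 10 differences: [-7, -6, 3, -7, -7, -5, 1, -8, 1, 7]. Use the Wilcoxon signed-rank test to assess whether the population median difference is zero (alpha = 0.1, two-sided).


Step 1: Drop any zero differences (none here) and take |d_i|.
|d| = [7, 6, 3, 7, 7, 5, 1, 8, 1, 7]
Step 2: Midrank |d_i| (ties get averaged ranks).
ranks: |7|->7.5, |6|->5, |3|->3, |7|->7.5, |7|->7.5, |5|->4, |1|->1.5, |8|->10, |1|->1.5, |7|->7.5
Step 3: Attach original signs; sum ranks with positive sign and with negative sign.
W+ = 3 + 1.5 + 1.5 + 7.5 = 13.5
W- = 7.5 + 5 + 7.5 + 7.5 + 4 + 10 = 41.5
(Check: W+ + W- = 55 should equal n(n+1)/2 = 55.)
Step 4: Test statistic W = min(W+, W-) = 13.5.
Step 5: Ties in |d|, so use the tie-corrected normal approximation.
        E[W] = n(n+1)/4 = 10*11/4 = 27.5.
        Tie groups: |d|=1 (t=2), |d|=7 (t=4); sum(t^3 - t) = 66.
        Var[W] = n(n+1)(2n+1)/24 - sum(t^3-t)/48 = 2310/24 - 66/48 = 94.875.
        z = (W - E[W]) / sqrt(Var[W]) = (13.5 - 27.5) / 9.7404 = -1.4373.
        Two-sided p = 2*Phi(z) = 0.150628.
Step 6: alpha = 0.1. fail to reject H0.

W+ = 13.5, W- = 41.5, W = min = 13.5, p = 0.150628, fail to reject H0.


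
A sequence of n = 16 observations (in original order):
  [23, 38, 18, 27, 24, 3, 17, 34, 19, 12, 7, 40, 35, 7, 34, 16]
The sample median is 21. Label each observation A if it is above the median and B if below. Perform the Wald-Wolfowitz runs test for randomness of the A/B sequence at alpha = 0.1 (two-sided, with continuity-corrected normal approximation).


Step 1: Compute median = 21; label A = above, B = below.
Labels in order: AABAABBABBBAABAB  (n_A = 8, n_B = 8)
Step 2: Count runs R = 10.
Step 3: Under H0 (random ordering), E[R] = 2*n_A*n_B/(n_A+n_B) + 1 = 2*8*8/16 + 1 = 9.0000.
        Var[R] = 2*n_A*n_B*(2*n_A*n_B - n_A - n_B) / ((n_A+n_B)^2 * (n_A+n_B-1)) = 14336/3840 = 3.7333.
        SD[R] = 1.9322.
Step 4: Continuity-corrected z = (R - 0.5 - E[R]) / SD[R] = (10 - 0.5 - 9.0000) / 1.9322 = 0.2588.
Step 5: Two-sided p-value via normal approximation = 2*(1 - Phi(|z|)) = 0.795809.
Step 6: alpha = 0.1. fail to reject H0.

R = 10, z = 0.2588, p = 0.795809, fail to reject H0.


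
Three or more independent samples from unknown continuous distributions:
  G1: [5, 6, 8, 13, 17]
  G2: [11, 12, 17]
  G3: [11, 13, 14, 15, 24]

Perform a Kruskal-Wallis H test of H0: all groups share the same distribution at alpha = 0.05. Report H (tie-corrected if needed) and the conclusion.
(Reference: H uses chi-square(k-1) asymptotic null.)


Step 1: Combine all N = 13 observations and assign midranks.
sorted (value, group, rank): (5,G1,1), (6,G1,2), (8,G1,3), (11,G2,4.5), (11,G3,4.5), (12,G2,6), (13,G1,7.5), (13,G3,7.5), (14,G3,9), (15,G3,10), (17,G1,11.5), (17,G2,11.5), (24,G3,13)
Step 2: Sum ranks within each group.
R_1 = 25 (n_1 = 5)
R_2 = 22 (n_2 = 3)
R_3 = 44 (n_3 = 5)
Step 3: H = 12/(N(N+1)) * sum(R_i^2/n_i) - 3(N+1)
     = 12/(13*14) * (25^2/5 + 22^2/3 + 44^2/5) - 3*14
     = 0.065934 * 673.533 - 42
     = 2.408791.
Step 4: Ties present; correction factor C = 1 - 18/(13^3 - 13) = 0.991758. Corrected H = 2.408791 / 0.991758 = 2.428809.
Step 5: Under H0, H ~ chi^2(2); p-value = 0.296887.
Step 6: alpha = 0.05. fail to reject H0.

H = 2.4288, df = 2, p = 0.296887, fail to reject H0.


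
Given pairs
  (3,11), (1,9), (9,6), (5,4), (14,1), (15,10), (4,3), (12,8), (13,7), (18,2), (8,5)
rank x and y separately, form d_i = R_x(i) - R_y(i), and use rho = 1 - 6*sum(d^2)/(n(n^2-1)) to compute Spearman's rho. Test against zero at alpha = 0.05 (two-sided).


Step 1: Rank x and y separately (midranks; no ties here).
rank(x): 3->2, 1->1, 9->6, 5->4, 14->9, 15->10, 4->3, 12->7, 13->8, 18->11, 8->5
rank(y): 11->11, 9->9, 6->6, 4->4, 1->1, 10->10, 3->3, 8->8, 7->7, 2->2, 5->5
Step 2: d_i = R_x(i) - R_y(i); compute d_i^2.
  (2-11)^2=81, (1-9)^2=64, (6-6)^2=0, (4-4)^2=0, (9-1)^2=64, (10-10)^2=0, (3-3)^2=0, (7-8)^2=1, (8-7)^2=1, (11-2)^2=81, (5-5)^2=0
sum(d^2) = 292.
Step 3: rho = 1 - 6*292 / (11*(11^2 - 1)) = 1 - 1752/1320 = -0.327273.
Step 4: Under H0, t = rho * sqrt((n-2)/(1-rho^2)) = -1.0390 ~ t(9).
Step 5: Two-sided p-value from the t-distribution with 9 df = 0.325895.
Step 6: alpha = 0.05. fail to reject H0.

rho = -0.3273, p = 0.325895, fail to reject H0 at alpha = 0.05.


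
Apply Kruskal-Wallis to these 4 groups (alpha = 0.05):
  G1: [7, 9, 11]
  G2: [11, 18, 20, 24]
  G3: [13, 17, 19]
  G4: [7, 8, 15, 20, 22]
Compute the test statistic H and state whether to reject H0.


Step 1: Combine all N = 15 observations and assign midranks.
sorted (value, group, rank): (7,G1,1.5), (7,G4,1.5), (8,G4,3), (9,G1,4), (11,G1,5.5), (11,G2,5.5), (13,G3,7), (15,G4,8), (17,G3,9), (18,G2,10), (19,G3,11), (20,G2,12.5), (20,G4,12.5), (22,G4,14), (24,G2,15)
Step 2: Sum ranks within each group.
R_1 = 11 (n_1 = 3)
R_2 = 43 (n_2 = 4)
R_3 = 27 (n_3 = 3)
R_4 = 39 (n_4 = 5)
Step 3: H = 12/(N(N+1)) * sum(R_i^2/n_i) - 3(N+1)
     = 12/(15*16) * (11^2/3 + 43^2/4 + 27^2/3 + 39^2/5) - 3*16
     = 0.050000 * 1049.78 - 48
     = 4.489167.
Step 4: Ties present; correction factor C = 1 - 18/(15^3 - 15) = 0.994643. Corrected H = 4.489167 / 0.994643 = 4.513345.
Step 5: Under H0, H ~ chi^2(3); p-value = 0.211103.
Step 6: alpha = 0.05. fail to reject H0.

H = 4.5133, df = 3, p = 0.211103, fail to reject H0.


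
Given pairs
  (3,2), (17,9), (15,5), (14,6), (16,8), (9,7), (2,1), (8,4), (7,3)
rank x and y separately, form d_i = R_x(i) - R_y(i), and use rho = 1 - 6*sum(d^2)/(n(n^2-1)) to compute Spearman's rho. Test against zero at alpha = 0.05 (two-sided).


Step 1: Rank x and y separately (midranks; no ties here).
rank(x): 3->2, 17->9, 15->7, 14->6, 16->8, 9->5, 2->1, 8->4, 7->3
rank(y): 2->2, 9->9, 5->5, 6->6, 8->8, 7->7, 1->1, 4->4, 3->3
Step 2: d_i = R_x(i) - R_y(i); compute d_i^2.
  (2-2)^2=0, (9-9)^2=0, (7-5)^2=4, (6-6)^2=0, (8-8)^2=0, (5-7)^2=4, (1-1)^2=0, (4-4)^2=0, (3-3)^2=0
sum(d^2) = 8.
Step 3: rho = 1 - 6*8 / (9*(9^2 - 1)) = 1 - 48/720 = 0.933333.
Step 4: Under H0, t = rho * sqrt((n-2)/(1-rho^2)) = 6.8783 ~ t(7).
Step 5: Two-sided p-value from the t-distribution with 7 df = 0.000236.
Step 6: alpha = 0.05. reject H0.

rho = 0.9333, p = 0.000236, reject H0 at alpha = 0.05.


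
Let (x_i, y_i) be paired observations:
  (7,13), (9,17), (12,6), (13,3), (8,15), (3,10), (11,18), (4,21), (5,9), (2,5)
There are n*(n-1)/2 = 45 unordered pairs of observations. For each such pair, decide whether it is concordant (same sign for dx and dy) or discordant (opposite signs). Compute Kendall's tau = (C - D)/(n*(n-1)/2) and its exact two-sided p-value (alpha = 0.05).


Step 1: Enumerate the 45 unordered pairs (i,j) with i<j and classify each by sign(x_j-x_i) * sign(y_j-y_i).
  (1,2):dx=+2,dy=+4->C; (1,3):dx=+5,dy=-7->D; (1,4):dx=+6,dy=-10->D; (1,5):dx=+1,dy=+2->C
  (1,6):dx=-4,dy=-3->C; (1,7):dx=+4,dy=+5->C; (1,8):dx=-3,dy=+8->D; (1,9):dx=-2,dy=-4->C
  (1,10):dx=-5,dy=-8->C; (2,3):dx=+3,dy=-11->D; (2,4):dx=+4,dy=-14->D; (2,5):dx=-1,dy=-2->C
  (2,6):dx=-6,dy=-7->C; (2,7):dx=+2,dy=+1->C; (2,8):dx=-5,dy=+4->D; (2,9):dx=-4,dy=-8->C
  (2,10):dx=-7,dy=-12->C; (3,4):dx=+1,dy=-3->D; (3,5):dx=-4,dy=+9->D; (3,6):dx=-9,dy=+4->D
  (3,7):dx=-1,dy=+12->D; (3,8):dx=-8,dy=+15->D; (3,9):dx=-7,dy=+3->D; (3,10):dx=-10,dy=-1->C
  (4,5):dx=-5,dy=+12->D; (4,6):dx=-10,dy=+7->D; (4,7):dx=-2,dy=+15->D; (4,8):dx=-9,dy=+18->D
  (4,9):dx=-8,dy=+6->D; (4,10):dx=-11,dy=+2->D; (5,6):dx=-5,dy=-5->C; (5,7):dx=+3,dy=+3->C
  (5,8):dx=-4,dy=+6->D; (5,9):dx=-3,dy=-6->C; (5,10):dx=-6,dy=-10->C; (6,7):dx=+8,dy=+8->C
  (6,8):dx=+1,dy=+11->C; (6,9):dx=+2,dy=-1->D; (6,10):dx=-1,dy=-5->C; (7,8):dx=-7,dy=+3->D
  (7,9):dx=-6,dy=-9->C; (7,10):dx=-9,dy=-13->C; (8,9):dx=+1,dy=-12->D; (8,10):dx=-2,dy=-16->C
  (9,10):dx=-3,dy=-4->C
Step 2: C = 23, D = 22, total pairs = 45.
Step 3: tau = (C - D)/(n(n-1)/2) = (23 - 22)/45 = 0.022222.
Step 4: Exact two-sided p-value (enumerate n! = 3628800 permutations of y under H0): p = 1.000000.
Step 5: alpha = 0.05. fail to reject H0.

tau_b = 0.0222 (C=23, D=22), p = 1.000000, fail to reject H0.


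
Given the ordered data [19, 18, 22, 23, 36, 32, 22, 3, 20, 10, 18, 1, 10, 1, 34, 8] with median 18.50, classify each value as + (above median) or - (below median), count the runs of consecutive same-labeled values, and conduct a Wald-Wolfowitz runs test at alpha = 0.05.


Step 1: Compute median = 18.50; label A = above, B = below.
Labels in order: ABAAAAABABBBBBAB  (n_A = 8, n_B = 8)
Step 2: Count runs R = 8.
Step 3: Under H0 (random ordering), E[R] = 2*n_A*n_B/(n_A+n_B) + 1 = 2*8*8/16 + 1 = 9.0000.
        Var[R] = 2*n_A*n_B*(2*n_A*n_B - n_A - n_B) / ((n_A+n_B)^2 * (n_A+n_B-1)) = 14336/3840 = 3.7333.
        SD[R] = 1.9322.
Step 4: Continuity-corrected z = (R + 0.5 - E[R]) / SD[R] = (8 + 0.5 - 9.0000) / 1.9322 = -0.2588.
Step 5: Two-sided p-value via normal approximation = 2*(1 - Phi(|z|)) = 0.795809.
Step 6: alpha = 0.05. fail to reject H0.

R = 8, z = -0.2588, p = 0.795809, fail to reject H0.


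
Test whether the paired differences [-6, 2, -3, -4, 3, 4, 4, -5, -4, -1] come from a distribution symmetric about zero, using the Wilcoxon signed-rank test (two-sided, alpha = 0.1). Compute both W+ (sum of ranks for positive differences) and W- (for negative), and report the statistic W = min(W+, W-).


Step 1: Drop any zero differences (none here) and take |d_i|.
|d| = [6, 2, 3, 4, 3, 4, 4, 5, 4, 1]
Step 2: Midrank |d_i| (ties get averaged ranks).
ranks: |6|->10, |2|->2, |3|->3.5, |4|->6.5, |3|->3.5, |4|->6.5, |4|->6.5, |5|->9, |4|->6.5, |1|->1
Step 3: Attach original signs; sum ranks with positive sign and with negative sign.
W+ = 2 + 3.5 + 6.5 + 6.5 = 18.5
W- = 10 + 3.5 + 6.5 + 9 + 6.5 + 1 = 36.5
(Check: W+ + W- = 55 should equal n(n+1)/2 = 55.)
Step 4: Test statistic W = min(W+, W-) = 18.5.
Step 5: Ties in |d|, so use the tie-corrected normal approximation.
        E[W] = n(n+1)/4 = 10*11/4 = 27.5.
        Tie groups: |d|=3 (t=2), |d|=4 (t=4); sum(t^3 - t) = 66.
        Var[W] = n(n+1)(2n+1)/24 - sum(t^3-t)/48 = 2310/24 - 66/48 = 94.875.
        z = (W - E[W]) / sqrt(Var[W]) = (18.5 - 27.5) / 9.7404 = -0.9240.
        Two-sided p = 2*Phi(z) = 0.355492.
Step 6: alpha = 0.1. fail to reject H0.

W+ = 18.5, W- = 36.5, W = min = 18.5, p = 0.355492, fail to reject H0.


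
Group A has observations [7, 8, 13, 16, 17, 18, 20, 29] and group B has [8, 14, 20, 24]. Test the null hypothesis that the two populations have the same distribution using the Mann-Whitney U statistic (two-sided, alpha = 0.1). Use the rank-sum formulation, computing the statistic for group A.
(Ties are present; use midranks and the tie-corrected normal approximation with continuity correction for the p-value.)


Step 1: Combine and sort all 12 observations; assign midranks.
sorted (value, group): (7,X), (8,X), (8,Y), (13,X), (14,Y), (16,X), (17,X), (18,X), (20,X), (20,Y), (24,Y), (29,X)
ranks: 7->1, 8->2.5, 8->2.5, 13->4, 14->5, 16->6, 17->7, 18->8, 20->9.5, 20->9.5, 24->11, 29->12
Step 2: Rank sum for X: R1 = 1 + 2.5 + 4 + 6 + 7 + 8 + 9.5 + 12 = 50.
Step 3: U_X = R1 - n1(n1+1)/2 = 50 - 8*9/2 = 50 - 36 = 14.
       U_Y = n1*n2 - U_X = 32 - 14 = 18.
Step 4: Ties are present, so use the tie-corrected normal approximation (with continuity correction) for the p-value.
Step 5: p-value = 0.798215; compare to alpha = 0.1. fail to reject H0.

U_X = 14, p = 0.798215, fail to reject H0 at alpha = 0.1.
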